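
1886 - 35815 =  - 33929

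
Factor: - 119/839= - 7^1*17^1* 839^( - 1)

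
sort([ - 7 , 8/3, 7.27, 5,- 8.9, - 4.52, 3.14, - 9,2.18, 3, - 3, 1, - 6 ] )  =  [ - 9, - 8.9,-7, - 6, - 4.52, - 3, 1,  2.18, 8/3,  3, 3.14, 5, 7.27 ] 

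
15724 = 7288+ 8436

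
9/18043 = 9/18043 =0.00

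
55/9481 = 55/9481 = 0.01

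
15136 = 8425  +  6711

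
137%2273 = 137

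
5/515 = 1/103 =0.01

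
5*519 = 2595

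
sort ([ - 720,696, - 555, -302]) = [-720, - 555, - 302,696 ]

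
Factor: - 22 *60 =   -  2^3*3^1 * 5^1*11^1= -1320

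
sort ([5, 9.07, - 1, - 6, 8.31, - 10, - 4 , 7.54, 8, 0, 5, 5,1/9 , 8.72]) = [ - 10,-6, - 4, - 1,0,1/9, 5, 5, 5, 7.54, 8, 8.31,  8.72, 9.07]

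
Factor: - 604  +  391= - 213=   - 3^1*71^1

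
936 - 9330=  - 8394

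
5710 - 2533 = 3177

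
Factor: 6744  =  2^3*3^1*281^1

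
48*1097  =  52656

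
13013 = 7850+5163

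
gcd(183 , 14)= 1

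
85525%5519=2740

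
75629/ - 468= - 162 + 187/468 = -161.60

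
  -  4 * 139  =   - 556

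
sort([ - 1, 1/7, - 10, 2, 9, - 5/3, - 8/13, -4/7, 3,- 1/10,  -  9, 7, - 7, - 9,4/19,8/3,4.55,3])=[ - 10,  -  9, -9 ,  -  7,  -  5/3, - 1,-8/13, - 4/7 , - 1/10,1/7, 4/19,2,8/3,3, 3, 4.55, 7,9]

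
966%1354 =966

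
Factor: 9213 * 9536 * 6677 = 2^6 *3^1*11^1 * 37^1* 83^1 * 149^1 * 607^1 = 586608956736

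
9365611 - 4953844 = 4411767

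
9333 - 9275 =58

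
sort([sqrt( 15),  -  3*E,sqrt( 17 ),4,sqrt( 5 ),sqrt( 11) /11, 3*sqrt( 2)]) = [- 3*E,  sqrt(11)/11,sqrt( 5), sqrt( 15), 4,sqrt( 17),3*sqrt(2)]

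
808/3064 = 101/383=0.26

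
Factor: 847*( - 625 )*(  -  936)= 2^3*3^2*5^4*7^1*11^2 * 13^1 = 495495000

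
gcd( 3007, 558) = 31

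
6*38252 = 229512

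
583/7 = 583/7 = 83.29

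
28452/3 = 9484 = 9484.00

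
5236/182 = 374/13 = 28.77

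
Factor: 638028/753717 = 212676/251239   =  2^2*3^1 * 37^1* 277^ ( - 1)* 479^1*907^( - 1) 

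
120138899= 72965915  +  47172984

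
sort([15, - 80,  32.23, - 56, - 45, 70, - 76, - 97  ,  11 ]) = [ - 97, - 80, - 76, - 56, - 45, 11,15, 32.23,70 ]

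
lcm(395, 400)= 31600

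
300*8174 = 2452200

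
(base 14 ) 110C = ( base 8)5610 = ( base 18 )920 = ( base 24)530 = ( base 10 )2952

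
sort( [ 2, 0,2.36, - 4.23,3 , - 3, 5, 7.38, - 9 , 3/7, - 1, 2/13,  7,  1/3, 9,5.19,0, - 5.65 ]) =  [ - 9, - 5.65,-4.23, - 3, - 1, 0,  0, 2/13, 1/3,3/7,2, 2.36,3, 5,5.19, 7, 7.38, 9]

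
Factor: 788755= 5^1*11^1*14341^1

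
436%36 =4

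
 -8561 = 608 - 9169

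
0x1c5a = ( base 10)7258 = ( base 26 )AJ4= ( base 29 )8i8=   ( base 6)53334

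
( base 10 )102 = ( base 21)4I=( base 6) 250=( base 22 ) 4e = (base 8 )146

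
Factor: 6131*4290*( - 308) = -8101012920=- 2^3*3^1*5^1*7^1*11^2 * 13^1 * 6131^1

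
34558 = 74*467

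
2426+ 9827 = 12253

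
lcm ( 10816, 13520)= 54080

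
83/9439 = 83/9439 = 0.01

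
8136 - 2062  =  6074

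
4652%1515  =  107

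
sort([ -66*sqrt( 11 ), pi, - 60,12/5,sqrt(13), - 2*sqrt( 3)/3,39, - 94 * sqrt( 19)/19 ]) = [ - 66*sqrt (11),-60, - 94*sqrt( 19 )/19,- 2*sqrt (3 ) /3,12/5,pi,sqrt( 13),39]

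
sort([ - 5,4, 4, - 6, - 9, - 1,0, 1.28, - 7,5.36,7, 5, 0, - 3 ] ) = [ - 9, - 7,-6,- 5, - 3, - 1, 0, 0, 1.28, 4, 4, 5,5.36, 7]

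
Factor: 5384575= 5^2 * 7^1*29^1*1061^1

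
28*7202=201656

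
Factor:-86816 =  - 2^5 * 2713^1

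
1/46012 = 1/46012  =  0.00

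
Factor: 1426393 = 1426393^1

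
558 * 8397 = 4685526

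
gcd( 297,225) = 9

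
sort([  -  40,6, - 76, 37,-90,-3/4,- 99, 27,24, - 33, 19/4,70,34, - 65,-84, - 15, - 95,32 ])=[ - 99, - 95, -90, - 84,-76,  -  65,  -  40,  -  33,  -  15, - 3/4, 19/4, 6, 24,27,  32, 34, 37,70]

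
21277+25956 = 47233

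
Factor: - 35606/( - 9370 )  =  19/5 = 5^( - 1)*19^1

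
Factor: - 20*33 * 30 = -2^3*3^2*5^2*11^1 = - 19800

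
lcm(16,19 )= 304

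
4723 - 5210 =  - 487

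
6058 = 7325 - 1267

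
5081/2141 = 5081/2141 = 2.37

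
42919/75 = 42919/75= 572.25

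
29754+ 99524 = 129278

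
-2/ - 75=2/75=0.03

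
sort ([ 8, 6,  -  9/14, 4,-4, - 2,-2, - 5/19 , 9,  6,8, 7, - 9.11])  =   [-9.11, - 4,  -  2, - 2,-9/14,-5/19,4,  6,6,7,8, 8,9]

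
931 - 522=409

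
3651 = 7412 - 3761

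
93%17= 8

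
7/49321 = 7/49321 = 0.00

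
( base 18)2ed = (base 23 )1gg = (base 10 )913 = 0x391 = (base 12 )641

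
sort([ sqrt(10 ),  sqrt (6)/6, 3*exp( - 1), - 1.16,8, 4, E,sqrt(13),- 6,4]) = [-6, - 1.16,  sqrt(6) /6, 3 * exp(-1 ), E, sqrt(10 ), sqrt(13 ), 4,4, 8]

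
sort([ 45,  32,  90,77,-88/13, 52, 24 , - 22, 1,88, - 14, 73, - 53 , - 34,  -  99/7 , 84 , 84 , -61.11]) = [ - 61.11, - 53,-34 , - 22 , - 99/7 , - 14, - 88/13,1,24, 32 , 45, 52,73 , 77, 84,  84 , 88, 90] 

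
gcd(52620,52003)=1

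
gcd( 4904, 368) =8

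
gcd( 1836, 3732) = 12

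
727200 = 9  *80800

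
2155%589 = 388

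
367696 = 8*45962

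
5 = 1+4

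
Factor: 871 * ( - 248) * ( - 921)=2^3*3^1*13^1*31^1 *67^1 * 307^1  =  198943368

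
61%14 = 5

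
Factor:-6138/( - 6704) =2^( - 3) * 3^2*11^1*31^1*419^( - 1 ) = 3069/3352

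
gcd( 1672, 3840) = 8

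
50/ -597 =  - 50/597=-0.08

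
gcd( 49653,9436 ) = 1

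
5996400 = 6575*912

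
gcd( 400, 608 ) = 16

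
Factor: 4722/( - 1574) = -3^1 = - 3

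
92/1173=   4/51 = 0.08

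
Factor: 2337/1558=3/2 = 2^( - 1 )*3^1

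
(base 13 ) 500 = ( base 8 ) 1515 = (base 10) 845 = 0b1101001101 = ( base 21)1J5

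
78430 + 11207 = 89637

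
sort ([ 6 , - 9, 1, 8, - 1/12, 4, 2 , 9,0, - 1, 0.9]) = [  -  9,  -  1,  -  1/12,0, 0.9,1, 2 , 4,  6, 8, 9 ]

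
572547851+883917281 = 1456465132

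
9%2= 1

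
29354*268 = 7866872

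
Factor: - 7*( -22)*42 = 6468 = 2^2*3^1*7^2*11^1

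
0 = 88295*0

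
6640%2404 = 1832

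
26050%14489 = 11561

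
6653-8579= - 1926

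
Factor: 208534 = 2^1*127^1*821^1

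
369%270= 99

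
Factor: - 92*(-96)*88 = 2^10*3^1*11^1*23^1= 777216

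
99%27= 18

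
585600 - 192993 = 392607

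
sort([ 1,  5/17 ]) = [ 5/17,  1 ] 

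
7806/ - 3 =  - 2602/1 = - 2602.00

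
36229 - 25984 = 10245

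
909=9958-9049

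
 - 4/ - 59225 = 4/59225 = 0.00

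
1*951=951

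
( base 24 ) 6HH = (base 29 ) 4HO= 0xF29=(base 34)3C5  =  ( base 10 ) 3881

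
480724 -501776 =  - 21052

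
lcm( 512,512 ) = 512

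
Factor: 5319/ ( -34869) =-3^2*59^( - 1)=- 9/59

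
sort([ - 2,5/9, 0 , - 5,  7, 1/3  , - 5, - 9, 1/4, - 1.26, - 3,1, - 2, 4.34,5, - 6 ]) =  [-9, - 6, - 5,- 5, - 3, - 2, - 2, - 1.26, 0,1/4, 1/3, 5/9,1, 4.34,5,7 ]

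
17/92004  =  1/5412 = 0.00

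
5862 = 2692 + 3170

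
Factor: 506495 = 5^1*11^1*9209^1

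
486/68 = 243/34=7.15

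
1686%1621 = 65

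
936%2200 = 936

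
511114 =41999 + 469115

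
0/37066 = 0 = 0.00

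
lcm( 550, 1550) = 17050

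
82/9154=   41/4577 = 0.01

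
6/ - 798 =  -1 + 132/133 = - 0.01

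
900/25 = 36  =  36.00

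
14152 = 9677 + 4475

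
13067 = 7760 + 5307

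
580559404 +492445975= 1073005379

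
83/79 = 83/79 = 1.05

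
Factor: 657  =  3^2*73^1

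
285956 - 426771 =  - 140815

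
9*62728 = 564552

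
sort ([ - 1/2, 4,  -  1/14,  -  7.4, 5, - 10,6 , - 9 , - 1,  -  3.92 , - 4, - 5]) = [ - 10,  -  9, - 7.4, - 5, - 4,-3.92, - 1, - 1/2,  -  1/14 , 4,5,6 ]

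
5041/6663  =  5041/6663=   0.76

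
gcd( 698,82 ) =2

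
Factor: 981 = 3^2*109^1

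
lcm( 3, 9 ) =9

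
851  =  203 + 648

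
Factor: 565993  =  29^2*673^1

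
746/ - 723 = - 746/723= - 1.03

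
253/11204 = 253/11204 =0.02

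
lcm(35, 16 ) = 560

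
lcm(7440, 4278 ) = 171120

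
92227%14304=6403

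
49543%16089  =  1276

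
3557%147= 29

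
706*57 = 40242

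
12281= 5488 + 6793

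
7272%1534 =1136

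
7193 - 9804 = -2611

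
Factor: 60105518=2^1 * 11^1*2732069^1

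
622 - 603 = 19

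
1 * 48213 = 48213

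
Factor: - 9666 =- 2^1 * 3^3*179^1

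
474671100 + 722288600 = 1196959700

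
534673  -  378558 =156115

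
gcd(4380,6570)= 2190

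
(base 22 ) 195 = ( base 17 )267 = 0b1010101111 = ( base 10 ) 687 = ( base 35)JM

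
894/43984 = 447/21992= 0.02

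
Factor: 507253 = 31^1 * 16363^1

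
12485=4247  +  8238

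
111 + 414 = 525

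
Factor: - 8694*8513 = - 74012022 = - 2^1 * 3^3*7^1*23^1*8513^1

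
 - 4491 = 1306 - 5797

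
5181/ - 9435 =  - 1727/3145=- 0.55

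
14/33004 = 7/16502 = 0.00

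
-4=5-9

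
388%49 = 45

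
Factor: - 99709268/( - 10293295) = 2^2*5^(-1 )*31^1*89^ ( - 1)*23131^( - 1)* 804107^1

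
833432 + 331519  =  1164951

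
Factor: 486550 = 2^1*5^2*37^1*263^1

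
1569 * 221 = 346749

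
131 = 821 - 690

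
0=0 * 33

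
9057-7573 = 1484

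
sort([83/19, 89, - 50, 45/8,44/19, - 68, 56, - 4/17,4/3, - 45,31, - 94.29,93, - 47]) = [ - 94.29, - 68,-50,- 47, - 45,  -  4/17,4/3 , 44/19,83/19,45/8,31,56,89,93 ]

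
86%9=5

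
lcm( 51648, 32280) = 258240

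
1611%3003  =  1611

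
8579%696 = 227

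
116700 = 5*23340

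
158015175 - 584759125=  - 426743950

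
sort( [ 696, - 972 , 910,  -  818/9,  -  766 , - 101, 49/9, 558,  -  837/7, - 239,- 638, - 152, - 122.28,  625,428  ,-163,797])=[ - 972 ,- 766,  -  638,  -  239 , - 163,  -  152, - 122.28,  -  837/7,  -  101,-818/9,49/9, 428,558,625, 696 , 797,910]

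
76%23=7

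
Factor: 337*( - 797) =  - 268589 = -337^1 *797^1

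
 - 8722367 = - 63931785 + 55209418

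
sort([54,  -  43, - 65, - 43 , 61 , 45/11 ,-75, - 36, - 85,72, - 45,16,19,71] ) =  [ - 85, - 75,-65, - 45, - 43,-43,-36,  45/11,16,  19,54,61,71,72 ] 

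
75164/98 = 37582/49 = 766.98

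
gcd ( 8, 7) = 1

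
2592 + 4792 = 7384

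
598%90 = 58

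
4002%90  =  42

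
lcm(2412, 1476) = 98892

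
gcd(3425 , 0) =3425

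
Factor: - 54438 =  - 2^1 * 3^1*43^1*211^1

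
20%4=0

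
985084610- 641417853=343666757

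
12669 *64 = 810816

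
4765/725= 6+83/145 = 6.57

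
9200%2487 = 1739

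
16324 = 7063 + 9261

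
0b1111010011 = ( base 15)454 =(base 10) 979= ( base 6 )4311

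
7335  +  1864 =9199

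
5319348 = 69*77092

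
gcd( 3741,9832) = 1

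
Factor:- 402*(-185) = 74370 = 2^1*3^1*5^1 * 37^1*67^1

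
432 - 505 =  - 73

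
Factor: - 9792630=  - 2^1*3^3*5^1*36269^1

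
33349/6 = 33349/6 =5558.17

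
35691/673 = 53  +  22/673= 53.03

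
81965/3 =81965/3 = 27321.67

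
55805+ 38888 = 94693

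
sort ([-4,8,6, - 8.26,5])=[ - 8.26, - 4, 5 , 6,8 ] 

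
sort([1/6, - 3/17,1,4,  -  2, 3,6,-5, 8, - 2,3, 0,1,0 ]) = [  -  5, - 2, - 2, -3/17,  0,  0, 1/6, 1, 1, 3, 3,  4,  6,8] 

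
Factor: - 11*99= -3^2 *11^2 = - 1089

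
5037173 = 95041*53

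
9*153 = 1377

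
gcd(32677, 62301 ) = 1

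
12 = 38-26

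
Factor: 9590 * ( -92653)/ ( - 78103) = 2^1*5^1*7^1*11^1*83^ ( - 1)*137^1 * 941^( - 1)*8423^1 = 888542270/78103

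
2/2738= 1/1369 = 0.00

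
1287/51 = 429/17 = 25.24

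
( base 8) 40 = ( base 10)32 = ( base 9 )35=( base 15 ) 22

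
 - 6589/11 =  - 599 =- 599.00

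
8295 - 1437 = 6858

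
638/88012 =319/44006=0.01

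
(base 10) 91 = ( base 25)3G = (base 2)1011011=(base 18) 51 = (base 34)2n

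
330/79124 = 165/39562 = 0.00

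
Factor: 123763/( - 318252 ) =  - 2^( - 2 )*3^ ( - 1 )*  11^( -1)*23^1*2411^( -1 )*5381^1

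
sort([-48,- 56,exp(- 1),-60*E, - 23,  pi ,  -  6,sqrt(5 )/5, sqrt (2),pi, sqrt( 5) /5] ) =[ - 60*E, - 56, - 48, - 23, - 6,  exp(-1 ), sqrt(5) /5, sqrt ( 5)/5,sqrt(2 ),pi,pi]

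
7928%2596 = 140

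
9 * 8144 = 73296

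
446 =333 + 113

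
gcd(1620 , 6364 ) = 4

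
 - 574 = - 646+72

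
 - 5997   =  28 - 6025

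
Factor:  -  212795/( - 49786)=2^( - 1)*5^1*31^( - 1 )*53^1  =  265/62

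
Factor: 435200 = 2^10*5^2*17^1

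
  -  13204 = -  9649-3555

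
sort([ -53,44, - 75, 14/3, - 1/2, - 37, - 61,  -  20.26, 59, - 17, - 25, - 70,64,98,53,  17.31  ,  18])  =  [  -  75 , - 70, - 61, - 53,-37, - 25, - 20.26,-17, - 1/2,  14/3,17.31, 18, 44, 53 , 59,64,98 ]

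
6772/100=67 + 18/25 = 67.72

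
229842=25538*9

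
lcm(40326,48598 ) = 1895322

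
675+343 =1018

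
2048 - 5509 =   -  3461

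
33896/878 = 38 + 266/439 = 38.61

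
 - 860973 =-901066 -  - 40093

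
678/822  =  113/137 = 0.82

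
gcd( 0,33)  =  33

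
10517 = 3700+6817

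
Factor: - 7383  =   - 3^1*23^1*107^1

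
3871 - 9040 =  - 5169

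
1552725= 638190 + 914535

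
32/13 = 32/13 = 2.46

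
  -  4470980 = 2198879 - 6669859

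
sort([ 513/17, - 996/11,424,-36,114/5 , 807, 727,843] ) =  [ - 996/11, - 36, 114/5,513/17,424,727,807, 843 ] 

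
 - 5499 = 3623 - 9122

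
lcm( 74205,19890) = 1929330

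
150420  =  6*25070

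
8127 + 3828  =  11955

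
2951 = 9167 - 6216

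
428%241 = 187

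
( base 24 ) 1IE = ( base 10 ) 1022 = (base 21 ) 26e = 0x3FE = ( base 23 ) 1LA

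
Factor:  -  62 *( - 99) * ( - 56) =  - 2^4*3^2 * 7^1*11^1*31^1 = - 343728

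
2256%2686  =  2256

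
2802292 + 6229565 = 9031857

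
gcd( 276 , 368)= 92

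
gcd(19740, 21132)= 12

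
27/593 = 27/593 = 0.05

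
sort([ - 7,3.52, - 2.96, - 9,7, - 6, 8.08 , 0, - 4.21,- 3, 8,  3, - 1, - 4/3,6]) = [ - 9,-7, - 6, - 4.21, - 3, - 2.96, - 4/3, - 1, 0,3,3.52,  6, 7 , 8,8.08]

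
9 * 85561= 770049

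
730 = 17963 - 17233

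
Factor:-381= - 3^1*127^1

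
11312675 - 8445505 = 2867170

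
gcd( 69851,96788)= 1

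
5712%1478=1278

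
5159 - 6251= - 1092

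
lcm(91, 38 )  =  3458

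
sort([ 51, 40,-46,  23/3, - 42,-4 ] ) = [ - 46, - 42, - 4,23/3,40,51]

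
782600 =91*8600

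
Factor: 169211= 7^1*23^1*1051^1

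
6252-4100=2152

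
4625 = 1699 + 2926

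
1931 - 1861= 70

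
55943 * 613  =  34293059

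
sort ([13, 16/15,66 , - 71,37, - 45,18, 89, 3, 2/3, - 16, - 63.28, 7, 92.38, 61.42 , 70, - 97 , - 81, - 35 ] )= [- 97, - 81, - 71, - 63.28, - 45, - 35, - 16,2/3,16/15, 3 , 7, 13, 18, 37, 61.42, 66, 70, 89, 92.38]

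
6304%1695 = 1219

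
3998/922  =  4 + 155/461=4.34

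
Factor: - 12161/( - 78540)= 2^ ( - 2 )*3^( - 1)*5^(-1 )*  7^( - 1 )*11^(-1 )*17^( - 1) * 12161^1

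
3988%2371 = 1617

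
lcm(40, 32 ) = 160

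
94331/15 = 6288 + 11/15 = 6288.73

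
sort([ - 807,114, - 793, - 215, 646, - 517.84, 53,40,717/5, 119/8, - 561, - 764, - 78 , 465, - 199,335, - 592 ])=[ - 807, - 793, - 764, - 592,  -  561, - 517.84, - 215, -199, - 78,119/8,40, 53,114,717/5,335,465, 646] 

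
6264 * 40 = 250560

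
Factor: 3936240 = 2^4*3^2*5^1*7^1*11^1*71^1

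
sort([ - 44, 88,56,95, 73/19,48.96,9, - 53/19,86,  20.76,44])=[ - 44  ,  -  53/19,73/19,9, 20.76,44, 48.96,56,86,88,95 ]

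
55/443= 55/443=0.12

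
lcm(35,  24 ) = 840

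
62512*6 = 375072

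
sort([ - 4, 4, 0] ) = [ - 4,0, 4 ] 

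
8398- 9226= - 828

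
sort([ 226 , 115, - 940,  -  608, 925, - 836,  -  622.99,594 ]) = [ - 940, - 836, -622.99, - 608,115,226,  594,925] 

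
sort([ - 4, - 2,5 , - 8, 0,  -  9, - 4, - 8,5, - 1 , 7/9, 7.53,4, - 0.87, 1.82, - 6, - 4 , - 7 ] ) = [ - 9,  -  8, - 8, - 7,-6,-4,-4, - 4,  -  2, - 1, - 0.87,0,7/9,1.82, 4,5,5,7.53 ]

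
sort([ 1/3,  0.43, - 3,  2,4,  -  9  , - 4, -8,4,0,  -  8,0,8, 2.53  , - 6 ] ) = [ - 9, - 8, - 8, - 6, - 4, - 3, 0, 0, 1/3,0.43, 2,2.53,  4, 4,8] 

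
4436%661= 470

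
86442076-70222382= 16219694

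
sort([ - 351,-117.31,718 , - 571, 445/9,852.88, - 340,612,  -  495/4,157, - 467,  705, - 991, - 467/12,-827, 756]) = [ - 991,-827,-571,-467, - 351,-340, - 495/4,- 117.31,- 467/12 , 445/9,157 , 612,705,718, 756,852.88 ]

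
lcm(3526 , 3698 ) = 151618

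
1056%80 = 16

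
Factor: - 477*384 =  - 183168=- 2^7*3^3*53^1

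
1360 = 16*85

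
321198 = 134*2397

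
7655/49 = 7655/49= 156.22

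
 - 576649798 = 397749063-974398861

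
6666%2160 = 186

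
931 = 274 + 657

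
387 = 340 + 47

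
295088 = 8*36886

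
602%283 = 36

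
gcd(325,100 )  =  25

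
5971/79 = 75 + 46/79  =  75.58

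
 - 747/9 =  - 83 = - 83.00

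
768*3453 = 2651904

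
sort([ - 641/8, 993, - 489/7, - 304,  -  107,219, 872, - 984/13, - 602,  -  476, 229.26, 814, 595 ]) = [ - 602 , - 476,-304, - 107,-641/8, - 984/13,-489/7, 219 , 229.26,595, 814, 872,  993]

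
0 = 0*644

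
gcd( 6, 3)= 3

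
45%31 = 14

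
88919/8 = 11114 + 7/8 = 11114.88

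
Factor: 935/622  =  2^( - 1)*5^1*11^1*17^1*311^( - 1)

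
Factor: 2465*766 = 1888190 = 2^1*5^1*17^1*29^1*383^1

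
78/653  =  78/653=0.12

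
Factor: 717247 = 17^1* 31^1*1361^1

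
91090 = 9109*10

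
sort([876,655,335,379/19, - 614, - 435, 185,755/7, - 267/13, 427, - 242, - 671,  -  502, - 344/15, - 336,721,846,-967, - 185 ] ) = [ - 967, - 671, -614, - 502, - 435, - 336, - 242, - 185, - 344/15, - 267/13 , 379/19 , 755/7,185,335,427 , 655, 721,846,  876]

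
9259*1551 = 14360709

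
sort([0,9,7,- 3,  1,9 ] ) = [-3,0,1,7,9,9 ] 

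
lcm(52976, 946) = 52976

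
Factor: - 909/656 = -2^( - 4)*3^2*41^(- 1 )  *101^1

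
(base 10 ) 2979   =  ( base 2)101110100011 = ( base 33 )2O9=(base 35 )2f4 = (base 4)232203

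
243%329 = 243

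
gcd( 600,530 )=10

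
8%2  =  0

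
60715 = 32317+28398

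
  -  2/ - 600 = 1/300 = 0.00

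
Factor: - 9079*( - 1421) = 7^3*29^1  *1297^1=12901259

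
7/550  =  7/550 = 0.01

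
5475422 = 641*8542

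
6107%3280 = 2827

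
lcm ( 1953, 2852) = 179676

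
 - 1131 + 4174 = 3043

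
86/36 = 43/18 =2.39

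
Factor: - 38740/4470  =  -26/3 =- 2^1*3^( - 1 )*13^1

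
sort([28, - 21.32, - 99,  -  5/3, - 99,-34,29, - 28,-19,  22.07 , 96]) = [ - 99, - 99 ,- 34,  -  28, - 21.32, - 19, - 5/3,22.07,28,29, 96]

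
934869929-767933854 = 166936075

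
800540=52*15395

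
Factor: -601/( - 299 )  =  13^( - 1 )*23^( - 1) * 601^1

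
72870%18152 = 262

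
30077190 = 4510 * 6669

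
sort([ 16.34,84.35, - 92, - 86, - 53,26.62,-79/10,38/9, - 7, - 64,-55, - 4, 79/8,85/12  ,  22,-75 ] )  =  [ - 92, - 86 , - 75, - 64, - 55, - 53, - 79/10, - 7, - 4, 38/9, 85/12, 79/8, 16.34,22,26.62,84.35 ]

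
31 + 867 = 898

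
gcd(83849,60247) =1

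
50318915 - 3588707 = 46730208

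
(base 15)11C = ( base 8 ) 374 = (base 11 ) 20A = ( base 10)252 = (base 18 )e0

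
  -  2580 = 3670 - 6250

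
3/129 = 1/43=0.02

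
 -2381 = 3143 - 5524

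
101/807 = 101/807 = 0.13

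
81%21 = 18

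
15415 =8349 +7066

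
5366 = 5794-428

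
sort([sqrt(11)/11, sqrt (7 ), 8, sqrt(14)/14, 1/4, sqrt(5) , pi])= [ 1/4, sqrt ( 14)/14,  sqrt(11)/11,sqrt(5), sqrt( 7),pi , 8]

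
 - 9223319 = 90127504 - 99350823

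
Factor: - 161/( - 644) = 1/4 = 2^( - 2 ) 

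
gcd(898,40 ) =2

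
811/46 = 17 + 29/46=17.63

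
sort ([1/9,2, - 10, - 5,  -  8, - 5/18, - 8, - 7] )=[-10,  -  8, - 8,- 7, - 5,- 5/18,1/9, 2 ]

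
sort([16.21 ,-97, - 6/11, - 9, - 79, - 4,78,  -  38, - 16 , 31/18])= [ - 97 , - 79, - 38, - 16 , - 9, - 4, - 6/11,31/18,16.21 , 78 ]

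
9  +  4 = 13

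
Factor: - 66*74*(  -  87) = 2^2*3^2*11^1 * 29^1*37^1= 424908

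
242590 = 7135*34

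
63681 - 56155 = 7526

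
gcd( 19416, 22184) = 8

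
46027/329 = 46027/329 = 139.90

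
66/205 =66/205 = 0.32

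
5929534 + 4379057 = 10308591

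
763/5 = 763/5 = 152.60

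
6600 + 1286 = 7886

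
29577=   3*9859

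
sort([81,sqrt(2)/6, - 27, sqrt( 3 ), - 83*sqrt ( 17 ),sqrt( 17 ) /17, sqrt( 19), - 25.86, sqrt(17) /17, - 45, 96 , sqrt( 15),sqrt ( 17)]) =[ - 83*sqrt(17 ), - 45  , - 27,-25.86,sqrt(2)/6,  sqrt(17 )/17 , sqrt( 17 ) /17, sqrt(3 ),sqrt(15),sqrt(17),sqrt( 19),  81,  96]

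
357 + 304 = 661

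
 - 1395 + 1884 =489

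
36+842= 878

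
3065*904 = 2770760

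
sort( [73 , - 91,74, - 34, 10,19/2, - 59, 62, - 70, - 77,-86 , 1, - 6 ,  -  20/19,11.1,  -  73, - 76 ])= [ - 91, - 86,-77, - 76, - 73, - 70, - 59 , - 34 ,-6,-20/19,1, 19/2 , 10, 11.1, 62 , 73 , 74 ]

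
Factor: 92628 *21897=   2028275316 = 2^2 * 3^5*31^1*83^1 *811^1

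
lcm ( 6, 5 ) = 30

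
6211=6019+192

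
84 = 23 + 61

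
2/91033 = 2/91033 = 0.00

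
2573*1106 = 2845738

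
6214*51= 316914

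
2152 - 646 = 1506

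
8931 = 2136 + 6795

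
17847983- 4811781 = 13036202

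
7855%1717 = 987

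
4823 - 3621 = 1202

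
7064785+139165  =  7203950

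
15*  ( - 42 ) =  -630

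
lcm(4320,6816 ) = 306720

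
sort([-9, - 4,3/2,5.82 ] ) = [ - 9, - 4,3/2, 5.82]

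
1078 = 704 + 374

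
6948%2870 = 1208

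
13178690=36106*365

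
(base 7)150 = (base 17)4g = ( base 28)30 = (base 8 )124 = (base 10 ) 84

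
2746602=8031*342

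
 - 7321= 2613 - 9934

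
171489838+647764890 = 819254728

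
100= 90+10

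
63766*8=510128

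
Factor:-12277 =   -  12277^1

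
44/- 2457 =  - 1 + 2413/2457 = -  0.02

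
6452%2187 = 2078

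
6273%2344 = 1585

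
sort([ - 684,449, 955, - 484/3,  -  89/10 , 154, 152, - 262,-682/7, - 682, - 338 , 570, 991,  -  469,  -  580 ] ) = [-684, - 682,- 580, - 469, - 338, - 262, -484/3, - 682/7, - 89/10 , 152,154, 449,570,955, 991]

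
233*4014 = 935262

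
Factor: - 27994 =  - 2^1*13997^1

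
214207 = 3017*71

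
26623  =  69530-42907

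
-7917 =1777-9694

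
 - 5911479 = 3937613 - 9849092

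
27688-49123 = - 21435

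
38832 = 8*4854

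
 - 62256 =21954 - 84210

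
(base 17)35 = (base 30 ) 1q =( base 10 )56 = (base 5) 211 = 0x38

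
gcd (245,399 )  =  7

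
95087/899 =105 + 692/899 = 105.77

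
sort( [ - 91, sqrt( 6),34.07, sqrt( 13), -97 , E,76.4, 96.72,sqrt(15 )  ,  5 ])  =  [-97, - 91,sqrt( 6 ),E, sqrt (13), sqrt( 15),5,34.07,76.4,96.72] 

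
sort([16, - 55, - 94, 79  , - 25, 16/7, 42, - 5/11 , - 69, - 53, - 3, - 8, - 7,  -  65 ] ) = [ - 94, - 69, - 65, - 55, - 53, -25,-8, - 7, - 3, - 5/11, 16/7,16, 42, 79 ] 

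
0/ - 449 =0/1 = -0.00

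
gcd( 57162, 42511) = 7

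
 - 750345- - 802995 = 52650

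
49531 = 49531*1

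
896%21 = 14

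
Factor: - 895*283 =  - 5^1 * 179^1 * 283^1 = - 253285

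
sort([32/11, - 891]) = [ - 891,32/11]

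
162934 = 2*81467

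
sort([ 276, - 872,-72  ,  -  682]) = [-872 ,-682, -72 , 276]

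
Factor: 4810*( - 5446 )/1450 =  - 2619526/145 = - 2^1*5^( - 1)*7^1*13^1 * 29^( - 1)*37^1*389^1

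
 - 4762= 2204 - 6966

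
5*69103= 345515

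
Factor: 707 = 7^1*101^1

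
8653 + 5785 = 14438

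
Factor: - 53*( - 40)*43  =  91160 = 2^3 * 5^1*43^1*53^1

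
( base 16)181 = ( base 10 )385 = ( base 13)238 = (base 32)C1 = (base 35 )b0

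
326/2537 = 326/2537 = 0.13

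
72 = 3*24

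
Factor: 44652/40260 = 5^( - 1)*11^(-1 )*61^1= 61/55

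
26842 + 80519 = 107361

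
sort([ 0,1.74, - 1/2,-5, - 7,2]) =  [- 7, - 5,-1/2,0, 1.74 , 2]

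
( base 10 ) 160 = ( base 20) 80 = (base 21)7D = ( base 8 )240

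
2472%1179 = 114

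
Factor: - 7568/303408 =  - 11/441 = - 3^( -2 )*7^( - 2 )*11^1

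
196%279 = 196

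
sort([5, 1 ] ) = [ 1,5]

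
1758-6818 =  - 5060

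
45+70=115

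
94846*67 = 6354682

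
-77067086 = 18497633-95564719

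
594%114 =24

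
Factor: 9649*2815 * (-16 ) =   -  434590960= - 2^4*5^1*563^1*9649^1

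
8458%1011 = 370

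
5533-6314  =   - 781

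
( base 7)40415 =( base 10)9812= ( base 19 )1838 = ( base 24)H0K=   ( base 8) 23124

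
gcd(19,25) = 1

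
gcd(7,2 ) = 1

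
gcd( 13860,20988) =396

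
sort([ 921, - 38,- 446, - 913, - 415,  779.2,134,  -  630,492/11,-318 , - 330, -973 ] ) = [ - 973, - 913, - 630,-446,-415,- 330,-318, - 38,492/11, 134,  779.2,921]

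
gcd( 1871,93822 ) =1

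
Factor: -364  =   - 2^2*7^1*13^1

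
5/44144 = 5/44144 = 0.00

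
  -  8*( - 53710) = 429680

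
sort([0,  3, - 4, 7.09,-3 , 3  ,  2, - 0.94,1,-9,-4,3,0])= [ - 9, - 4 , - 4, - 3, - 0.94,0, 0,  1,2  ,  3,3,3, 7.09]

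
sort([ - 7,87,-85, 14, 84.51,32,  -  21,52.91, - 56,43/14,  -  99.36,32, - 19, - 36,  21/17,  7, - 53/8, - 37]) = [ - 99.36, - 85,-56, - 37, - 36, - 21, - 19, - 7,-53/8,  21/17,43/14 , 7,14,32,  32,52.91,84.51,87]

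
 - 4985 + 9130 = 4145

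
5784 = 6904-1120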